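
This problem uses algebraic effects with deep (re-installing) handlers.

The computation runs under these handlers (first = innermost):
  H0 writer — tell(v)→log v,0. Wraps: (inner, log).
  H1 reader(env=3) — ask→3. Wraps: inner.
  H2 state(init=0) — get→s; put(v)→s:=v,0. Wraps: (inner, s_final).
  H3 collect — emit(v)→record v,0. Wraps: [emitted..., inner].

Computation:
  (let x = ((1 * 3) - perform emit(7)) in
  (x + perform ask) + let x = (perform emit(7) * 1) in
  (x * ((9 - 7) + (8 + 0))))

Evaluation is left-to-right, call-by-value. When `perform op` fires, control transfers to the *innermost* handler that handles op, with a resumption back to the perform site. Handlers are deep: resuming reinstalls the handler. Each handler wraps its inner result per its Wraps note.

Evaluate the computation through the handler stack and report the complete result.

Answer: [7, 7, ((6, ()), 0)]

Step-by-step:
emit(7) @ H3 ⇒ out+=7
ask @ H1 ⇒ 3
emit(7) @ H3 ⇒ out+=7
H0 returns (6, ())
H1 returns (6, ())
H2 returns ((6, ()), 0)
H3 returns [7, 7, ((6, ()), 0)]
= [7, 7, ((6, ()), 0)]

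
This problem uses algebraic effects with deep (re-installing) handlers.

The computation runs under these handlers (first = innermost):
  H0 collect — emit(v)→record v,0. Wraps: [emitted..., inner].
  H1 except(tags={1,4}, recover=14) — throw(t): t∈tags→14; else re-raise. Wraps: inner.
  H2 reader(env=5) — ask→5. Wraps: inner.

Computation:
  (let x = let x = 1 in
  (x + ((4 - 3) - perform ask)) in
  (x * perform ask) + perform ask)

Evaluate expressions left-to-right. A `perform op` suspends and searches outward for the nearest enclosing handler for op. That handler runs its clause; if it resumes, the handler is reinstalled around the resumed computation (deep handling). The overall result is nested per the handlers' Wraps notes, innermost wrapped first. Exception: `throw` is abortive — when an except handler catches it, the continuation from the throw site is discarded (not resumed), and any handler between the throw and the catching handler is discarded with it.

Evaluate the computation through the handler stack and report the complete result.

Answer: [-10]

Evaluation trace:
ask @ H2 ⇒ 5
ask @ H2 ⇒ 5
ask @ H2 ⇒ 5
H0 returns [-10]
H1 returns [-10]
H2 returns [-10]
= [-10]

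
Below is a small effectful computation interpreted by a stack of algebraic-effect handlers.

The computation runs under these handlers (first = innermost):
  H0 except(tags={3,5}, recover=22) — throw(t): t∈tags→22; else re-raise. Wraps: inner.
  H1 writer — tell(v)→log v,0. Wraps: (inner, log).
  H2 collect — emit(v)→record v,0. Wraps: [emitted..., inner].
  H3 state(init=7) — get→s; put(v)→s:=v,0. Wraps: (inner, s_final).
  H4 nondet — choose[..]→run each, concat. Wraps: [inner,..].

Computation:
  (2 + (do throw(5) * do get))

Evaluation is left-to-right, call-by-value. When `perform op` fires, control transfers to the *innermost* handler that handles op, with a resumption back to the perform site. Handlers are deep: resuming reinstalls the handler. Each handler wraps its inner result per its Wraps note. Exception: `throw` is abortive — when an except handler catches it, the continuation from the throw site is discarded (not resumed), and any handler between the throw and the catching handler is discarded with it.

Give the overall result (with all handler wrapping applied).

Answer: [([(22, ())], 7)]

Evaluation trace:
throw(5) @ H0 caught ⇒ 22
H1 returns (22, ())
H2 returns [(22, ())]
H3 returns ([(22, ())], 7)
H4 returns [([(22, ())], 7)]
= [([(22, ())], 7)]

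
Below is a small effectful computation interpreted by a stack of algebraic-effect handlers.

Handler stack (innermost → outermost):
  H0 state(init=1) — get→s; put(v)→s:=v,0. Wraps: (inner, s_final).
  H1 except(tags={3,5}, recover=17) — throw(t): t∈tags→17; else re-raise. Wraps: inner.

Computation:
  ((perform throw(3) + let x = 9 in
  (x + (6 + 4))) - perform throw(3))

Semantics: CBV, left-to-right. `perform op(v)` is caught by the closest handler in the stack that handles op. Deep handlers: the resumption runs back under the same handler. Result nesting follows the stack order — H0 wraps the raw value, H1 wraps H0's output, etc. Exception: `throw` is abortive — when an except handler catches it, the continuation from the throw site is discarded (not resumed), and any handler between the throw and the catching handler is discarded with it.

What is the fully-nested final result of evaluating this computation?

Answer: 17

Working:
throw(3) @ H1 caught ⇒ 17
= 17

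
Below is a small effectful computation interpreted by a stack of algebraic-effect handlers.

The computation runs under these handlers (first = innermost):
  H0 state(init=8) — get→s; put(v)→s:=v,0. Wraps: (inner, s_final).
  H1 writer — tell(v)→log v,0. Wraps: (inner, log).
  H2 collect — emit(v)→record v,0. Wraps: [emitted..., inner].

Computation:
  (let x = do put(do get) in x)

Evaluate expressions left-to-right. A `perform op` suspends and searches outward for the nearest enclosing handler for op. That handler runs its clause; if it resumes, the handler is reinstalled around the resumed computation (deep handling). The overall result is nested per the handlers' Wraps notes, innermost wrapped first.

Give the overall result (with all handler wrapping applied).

Answer: [((0, 8), ())]

Working:
get @ H0 ⇒ 8
put(8) @ H0 ⇒ s:=8
H0 returns (0, 8)
H1 returns ((0, 8), ())
H2 returns [((0, 8), ())]
= [((0, 8), ())]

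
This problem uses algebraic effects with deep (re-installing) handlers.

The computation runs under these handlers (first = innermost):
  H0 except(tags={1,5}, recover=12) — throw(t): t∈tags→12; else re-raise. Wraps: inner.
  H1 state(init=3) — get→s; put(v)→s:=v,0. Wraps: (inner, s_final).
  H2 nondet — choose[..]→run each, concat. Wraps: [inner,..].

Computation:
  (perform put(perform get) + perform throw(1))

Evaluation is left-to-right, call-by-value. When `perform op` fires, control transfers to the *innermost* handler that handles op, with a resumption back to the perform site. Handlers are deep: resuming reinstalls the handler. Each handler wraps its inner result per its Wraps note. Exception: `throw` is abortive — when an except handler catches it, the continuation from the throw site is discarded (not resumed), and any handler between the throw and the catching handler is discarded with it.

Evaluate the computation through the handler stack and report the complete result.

Evaluation trace:
get @ H1 ⇒ 3
put(3) @ H1 ⇒ s:=3
throw(1) @ H0 caught ⇒ 12
H1 returns (12, 3)
H2 returns [(12, 3)]
= [(12, 3)]

Answer: [(12, 3)]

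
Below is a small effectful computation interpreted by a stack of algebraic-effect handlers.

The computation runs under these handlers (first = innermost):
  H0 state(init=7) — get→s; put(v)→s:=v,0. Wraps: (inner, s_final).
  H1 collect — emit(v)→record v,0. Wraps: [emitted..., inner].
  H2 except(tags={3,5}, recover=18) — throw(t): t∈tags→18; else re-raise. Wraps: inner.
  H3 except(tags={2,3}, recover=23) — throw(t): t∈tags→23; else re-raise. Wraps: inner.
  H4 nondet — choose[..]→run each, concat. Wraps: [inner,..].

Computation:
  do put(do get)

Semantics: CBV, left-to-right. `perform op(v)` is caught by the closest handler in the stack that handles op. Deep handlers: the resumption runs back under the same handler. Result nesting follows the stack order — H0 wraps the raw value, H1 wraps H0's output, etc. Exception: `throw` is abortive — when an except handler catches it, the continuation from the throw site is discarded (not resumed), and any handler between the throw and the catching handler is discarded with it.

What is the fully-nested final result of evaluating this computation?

Working:
get @ H0 ⇒ 7
put(7) @ H0 ⇒ s:=7
H0 returns (0, 7)
H1 returns [(0, 7)]
H2 returns [(0, 7)]
H3 returns [(0, 7)]
H4 returns [[(0, 7)]]
= [[(0, 7)]]

Answer: [[(0, 7)]]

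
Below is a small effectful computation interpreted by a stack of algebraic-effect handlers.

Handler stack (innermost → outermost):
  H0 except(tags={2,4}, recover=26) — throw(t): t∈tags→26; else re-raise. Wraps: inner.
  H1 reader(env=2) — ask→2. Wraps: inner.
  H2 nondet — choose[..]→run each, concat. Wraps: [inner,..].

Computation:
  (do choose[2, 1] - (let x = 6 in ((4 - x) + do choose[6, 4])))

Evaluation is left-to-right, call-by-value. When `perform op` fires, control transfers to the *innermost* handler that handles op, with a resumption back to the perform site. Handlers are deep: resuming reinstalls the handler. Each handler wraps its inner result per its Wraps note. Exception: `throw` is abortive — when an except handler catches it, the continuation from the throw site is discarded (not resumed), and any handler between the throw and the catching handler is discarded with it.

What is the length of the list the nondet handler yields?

Step-by-step:
choose[2, 1] @ H2
  branch[0] choose=2:
    choose[6, 4] @ H2
      branch[0] choose=6:
        H0 returns -2
        H1 returns -2
        H2 returns [-2]
      branch[1] choose=4:
        H0 returns 0
        H1 returns 0
        H2 returns [0]
  branch[1] choose=1:
    choose[6, 4] @ H2
      branch[0] choose=6:
        H0 returns -3
        H1 returns -3
        H2 returns [-3]
      branch[1] choose=4:
        H0 returns -1
        H1 returns -1
        H2 returns [-1]
= [-2, 0, -3, -1]

Answer: 4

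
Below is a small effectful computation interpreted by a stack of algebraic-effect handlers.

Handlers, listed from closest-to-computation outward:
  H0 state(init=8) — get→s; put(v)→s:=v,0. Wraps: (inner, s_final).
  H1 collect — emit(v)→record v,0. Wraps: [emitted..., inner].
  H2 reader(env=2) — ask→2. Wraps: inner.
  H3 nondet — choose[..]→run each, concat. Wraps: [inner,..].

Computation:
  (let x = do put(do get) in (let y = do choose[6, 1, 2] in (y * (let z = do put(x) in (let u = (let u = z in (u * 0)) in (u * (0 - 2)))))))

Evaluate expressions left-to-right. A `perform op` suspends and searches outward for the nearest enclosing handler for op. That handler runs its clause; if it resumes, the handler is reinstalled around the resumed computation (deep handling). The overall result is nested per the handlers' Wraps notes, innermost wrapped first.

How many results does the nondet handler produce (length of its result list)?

Step-by-step:
get @ H0 ⇒ 8
put(8) @ H0 ⇒ s:=8
choose[6, 1, 2] @ H3
  branch[0] choose=6:
    put(0) @ H0 ⇒ s:=0
    H0 returns (0, 0)
    H1 returns [(0, 0)]
    H2 returns [(0, 0)]
    H3 returns [[(0, 0)]]
  branch[1] choose=1:
    put(0) @ H0 ⇒ s:=0
    H0 returns (0, 0)
    H1 returns [(0, 0)]
    H2 returns [(0, 0)]
    H3 returns [[(0, 0)]]
  branch[2] choose=2:
    put(0) @ H0 ⇒ s:=0
    H0 returns (0, 0)
    H1 returns [(0, 0)]
    H2 returns [(0, 0)]
    H3 returns [[(0, 0)]]
= [[(0, 0)], [(0, 0)], [(0, 0)]]

Answer: 3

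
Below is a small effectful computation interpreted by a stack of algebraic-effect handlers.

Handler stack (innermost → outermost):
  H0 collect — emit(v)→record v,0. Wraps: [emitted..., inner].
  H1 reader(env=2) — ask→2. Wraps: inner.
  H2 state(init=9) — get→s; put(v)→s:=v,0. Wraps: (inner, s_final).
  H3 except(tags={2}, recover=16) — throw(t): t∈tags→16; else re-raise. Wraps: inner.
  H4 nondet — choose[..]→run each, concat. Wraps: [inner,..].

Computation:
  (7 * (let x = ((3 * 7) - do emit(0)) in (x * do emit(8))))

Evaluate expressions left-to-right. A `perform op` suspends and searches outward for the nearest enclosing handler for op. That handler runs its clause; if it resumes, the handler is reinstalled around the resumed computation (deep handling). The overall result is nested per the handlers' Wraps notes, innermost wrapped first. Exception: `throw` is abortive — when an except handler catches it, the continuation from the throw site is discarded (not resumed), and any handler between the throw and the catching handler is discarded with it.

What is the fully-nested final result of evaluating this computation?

Working:
emit(0) @ H0 ⇒ out+=0
emit(8) @ H0 ⇒ out+=8
H0 returns [0, 8, 0]
H1 returns [0, 8, 0]
H2 returns ([0, 8, 0], 9)
H3 returns ([0, 8, 0], 9)
H4 returns [([0, 8, 0], 9)]
= [([0, 8, 0], 9)]

Answer: [([0, 8, 0], 9)]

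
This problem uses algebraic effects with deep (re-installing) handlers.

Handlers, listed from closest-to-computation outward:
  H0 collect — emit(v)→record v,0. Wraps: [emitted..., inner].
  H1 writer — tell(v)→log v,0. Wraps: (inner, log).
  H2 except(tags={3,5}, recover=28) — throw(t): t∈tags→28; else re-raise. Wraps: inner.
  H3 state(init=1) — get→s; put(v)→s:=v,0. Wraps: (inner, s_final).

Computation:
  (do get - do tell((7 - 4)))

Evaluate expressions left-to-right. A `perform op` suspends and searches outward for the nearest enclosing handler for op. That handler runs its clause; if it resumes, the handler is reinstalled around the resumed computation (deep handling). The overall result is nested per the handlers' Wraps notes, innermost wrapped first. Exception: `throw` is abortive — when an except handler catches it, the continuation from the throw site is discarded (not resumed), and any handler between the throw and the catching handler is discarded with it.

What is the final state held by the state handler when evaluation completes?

Evaluation trace:
get @ H3 ⇒ 1
tell(3) @ H1 ⇒ log+=3
H0 returns [1]
H1 returns ([1], (3))
H2 returns ([1], (3))
H3 returns (([1], (3)), 1)
= (([1], (3)), 1)

Answer: 1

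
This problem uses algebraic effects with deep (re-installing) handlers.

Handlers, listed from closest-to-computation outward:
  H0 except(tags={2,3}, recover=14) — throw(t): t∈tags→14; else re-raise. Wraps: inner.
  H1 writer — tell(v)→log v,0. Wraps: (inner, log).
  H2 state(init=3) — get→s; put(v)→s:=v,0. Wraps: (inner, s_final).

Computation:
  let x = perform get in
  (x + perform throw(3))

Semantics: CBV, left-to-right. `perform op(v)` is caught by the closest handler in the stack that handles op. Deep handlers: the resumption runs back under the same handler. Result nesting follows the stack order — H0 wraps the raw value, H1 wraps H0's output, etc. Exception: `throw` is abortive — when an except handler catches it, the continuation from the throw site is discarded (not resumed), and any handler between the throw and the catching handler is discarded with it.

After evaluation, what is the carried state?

Step-by-step:
get @ H2 ⇒ 3
throw(3) @ H0 caught ⇒ 14
H1 returns (14, ())
H2 returns ((14, ()), 3)
= ((14, ()), 3)

Answer: 3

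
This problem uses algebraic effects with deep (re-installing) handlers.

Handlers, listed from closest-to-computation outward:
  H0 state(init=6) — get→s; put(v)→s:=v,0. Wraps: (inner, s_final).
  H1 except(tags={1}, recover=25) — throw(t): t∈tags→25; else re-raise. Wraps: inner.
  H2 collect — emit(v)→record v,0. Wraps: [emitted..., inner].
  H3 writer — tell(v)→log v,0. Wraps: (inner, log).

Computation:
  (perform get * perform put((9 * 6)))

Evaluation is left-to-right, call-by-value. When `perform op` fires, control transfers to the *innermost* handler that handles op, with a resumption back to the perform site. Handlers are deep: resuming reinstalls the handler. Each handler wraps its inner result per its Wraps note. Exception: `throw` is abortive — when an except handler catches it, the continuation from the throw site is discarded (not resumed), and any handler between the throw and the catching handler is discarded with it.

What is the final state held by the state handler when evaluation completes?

Step-by-step:
get @ H0 ⇒ 6
put(54) @ H0 ⇒ s:=54
H0 returns (0, 54)
H1 returns (0, 54)
H2 returns [(0, 54)]
H3 returns ([(0, 54)], ())
= ([(0, 54)], ())

Answer: 54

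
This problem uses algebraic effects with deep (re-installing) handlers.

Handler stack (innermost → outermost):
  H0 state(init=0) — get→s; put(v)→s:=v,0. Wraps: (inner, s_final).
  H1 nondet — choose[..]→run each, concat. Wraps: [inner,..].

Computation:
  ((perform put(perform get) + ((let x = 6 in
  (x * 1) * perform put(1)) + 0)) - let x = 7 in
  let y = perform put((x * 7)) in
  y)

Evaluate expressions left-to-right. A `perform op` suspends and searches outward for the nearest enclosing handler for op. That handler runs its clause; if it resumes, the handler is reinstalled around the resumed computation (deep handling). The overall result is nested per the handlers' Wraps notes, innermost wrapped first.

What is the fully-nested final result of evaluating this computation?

Working:
get @ H0 ⇒ 0
put(0) @ H0 ⇒ s:=0
put(1) @ H0 ⇒ s:=1
put(49) @ H0 ⇒ s:=49
H0 returns (0, 49)
H1 returns [(0, 49)]
= [(0, 49)]

Answer: [(0, 49)]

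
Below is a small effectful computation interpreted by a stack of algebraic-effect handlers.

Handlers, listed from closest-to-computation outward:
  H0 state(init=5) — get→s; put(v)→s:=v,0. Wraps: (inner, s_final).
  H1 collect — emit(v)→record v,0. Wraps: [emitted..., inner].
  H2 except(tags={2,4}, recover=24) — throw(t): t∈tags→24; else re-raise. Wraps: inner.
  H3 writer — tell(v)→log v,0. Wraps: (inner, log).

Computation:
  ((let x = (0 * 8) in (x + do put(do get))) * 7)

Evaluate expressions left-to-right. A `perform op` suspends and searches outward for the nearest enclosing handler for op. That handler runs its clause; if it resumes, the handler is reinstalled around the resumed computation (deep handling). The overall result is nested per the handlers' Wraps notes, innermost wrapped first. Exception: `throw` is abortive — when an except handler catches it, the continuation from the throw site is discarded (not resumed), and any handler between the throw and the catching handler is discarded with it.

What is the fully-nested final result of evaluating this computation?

Answer: ([(0, 5)], ())

Working:
get @ H0 ⇒ 5
put(5) @ H0 ⇒ s:=5
H0 returns (0, 5)
H1 returns [(0, 5)]
H2 returns [(0, 5)]
H3 returns ([(0, 5)], ())
= ([(0, 5)], ())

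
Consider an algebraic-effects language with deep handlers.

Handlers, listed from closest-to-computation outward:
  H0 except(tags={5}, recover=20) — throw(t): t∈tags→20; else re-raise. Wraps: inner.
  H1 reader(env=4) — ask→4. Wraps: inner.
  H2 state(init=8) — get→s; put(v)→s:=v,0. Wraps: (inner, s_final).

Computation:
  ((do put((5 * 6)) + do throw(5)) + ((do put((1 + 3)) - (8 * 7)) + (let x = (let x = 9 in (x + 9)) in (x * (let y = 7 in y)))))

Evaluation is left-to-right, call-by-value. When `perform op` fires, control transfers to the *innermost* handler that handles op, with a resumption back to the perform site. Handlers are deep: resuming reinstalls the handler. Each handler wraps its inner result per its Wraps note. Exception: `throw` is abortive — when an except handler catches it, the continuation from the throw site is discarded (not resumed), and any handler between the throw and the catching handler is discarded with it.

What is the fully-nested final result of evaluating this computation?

Answer: (20, 30)

Evaluation trace:
put(30) @ H2 ⇒ s:=30
throw(5) @ H0 caught ⇒ 20
H1 returns 20
H2 returns (20, 30)
= (20, 30)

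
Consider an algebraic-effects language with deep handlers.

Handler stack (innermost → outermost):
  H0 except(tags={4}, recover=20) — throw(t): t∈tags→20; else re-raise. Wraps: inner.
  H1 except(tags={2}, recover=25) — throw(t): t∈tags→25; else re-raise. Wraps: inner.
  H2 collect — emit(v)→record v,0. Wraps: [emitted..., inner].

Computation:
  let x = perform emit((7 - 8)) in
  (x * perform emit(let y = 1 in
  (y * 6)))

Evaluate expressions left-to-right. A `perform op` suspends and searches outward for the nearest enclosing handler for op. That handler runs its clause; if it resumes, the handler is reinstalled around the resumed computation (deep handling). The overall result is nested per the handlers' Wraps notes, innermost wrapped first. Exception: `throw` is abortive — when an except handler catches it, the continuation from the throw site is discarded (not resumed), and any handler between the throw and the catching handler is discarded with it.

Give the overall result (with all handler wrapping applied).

Step-by-step:
emit(-1) @ H2 ⇒ out+=-1
emit(6) @ H2 ⇒ out+=6
H0 returns 0
H1 returns 0
H2 returns [-1, 6, 0]
= [-1, 6, 0]

Answer: [-1, 6, 0]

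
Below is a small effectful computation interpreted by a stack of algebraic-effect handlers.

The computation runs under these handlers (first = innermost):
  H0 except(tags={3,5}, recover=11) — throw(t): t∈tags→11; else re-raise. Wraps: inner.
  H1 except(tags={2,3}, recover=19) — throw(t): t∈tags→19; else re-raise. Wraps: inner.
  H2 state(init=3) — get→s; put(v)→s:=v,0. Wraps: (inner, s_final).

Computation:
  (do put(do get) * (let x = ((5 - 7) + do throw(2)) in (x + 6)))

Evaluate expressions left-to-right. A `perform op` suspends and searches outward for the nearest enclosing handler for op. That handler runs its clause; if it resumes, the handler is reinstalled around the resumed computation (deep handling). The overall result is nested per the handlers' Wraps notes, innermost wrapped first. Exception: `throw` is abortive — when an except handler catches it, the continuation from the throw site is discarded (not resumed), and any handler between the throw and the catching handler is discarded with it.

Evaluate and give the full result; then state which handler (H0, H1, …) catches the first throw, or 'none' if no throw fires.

Step-by-step:
get @ H2 ⇒ 3
put(3) @ H2 ⇒ s:=3
throw(2) @ H0 re-raised
throw(2) @ H1 caught ⇒ 19
H2 returns (19, 3)
= (19, 3)

Answer: (19, 3) ; first throw caught by: H1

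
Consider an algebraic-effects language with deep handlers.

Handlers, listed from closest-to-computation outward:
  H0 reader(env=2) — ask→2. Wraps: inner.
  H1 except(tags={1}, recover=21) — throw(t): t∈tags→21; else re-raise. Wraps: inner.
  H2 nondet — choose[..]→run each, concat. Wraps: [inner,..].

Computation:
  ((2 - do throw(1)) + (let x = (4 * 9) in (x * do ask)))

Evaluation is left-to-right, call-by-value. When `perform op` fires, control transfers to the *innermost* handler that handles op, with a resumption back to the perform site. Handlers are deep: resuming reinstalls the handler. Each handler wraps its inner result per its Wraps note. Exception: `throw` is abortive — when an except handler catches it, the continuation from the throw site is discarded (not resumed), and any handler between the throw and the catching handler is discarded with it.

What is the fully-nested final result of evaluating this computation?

Step-by-step:
throw(1) @ H1 caught ⇒ 21
H2 returns [21]
= [21]

Answer: [21]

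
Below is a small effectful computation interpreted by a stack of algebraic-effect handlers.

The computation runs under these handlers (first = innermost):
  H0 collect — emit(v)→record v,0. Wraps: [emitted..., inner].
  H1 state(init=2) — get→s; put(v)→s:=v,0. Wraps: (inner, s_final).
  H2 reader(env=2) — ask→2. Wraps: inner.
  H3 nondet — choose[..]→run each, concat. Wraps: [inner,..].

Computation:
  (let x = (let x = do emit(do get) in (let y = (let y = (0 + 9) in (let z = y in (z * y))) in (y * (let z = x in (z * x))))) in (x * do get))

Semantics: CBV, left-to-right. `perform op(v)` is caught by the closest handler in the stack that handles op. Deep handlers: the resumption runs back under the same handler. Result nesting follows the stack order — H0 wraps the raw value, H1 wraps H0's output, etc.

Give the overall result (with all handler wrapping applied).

Evaluation trace:
get @ H1 ⇒ 2
emit(2) @ H0 ⇒ out+=2
get @ H1 ⇒ 2
H0 returns [2, 0]
H1 returns ([2, 0], 2)
H2 returns ([2, 0], 2)
H3 returns [([2, 0], 2)]
= [([2, 0], 2)]

Answer: [([2, 0], 2)]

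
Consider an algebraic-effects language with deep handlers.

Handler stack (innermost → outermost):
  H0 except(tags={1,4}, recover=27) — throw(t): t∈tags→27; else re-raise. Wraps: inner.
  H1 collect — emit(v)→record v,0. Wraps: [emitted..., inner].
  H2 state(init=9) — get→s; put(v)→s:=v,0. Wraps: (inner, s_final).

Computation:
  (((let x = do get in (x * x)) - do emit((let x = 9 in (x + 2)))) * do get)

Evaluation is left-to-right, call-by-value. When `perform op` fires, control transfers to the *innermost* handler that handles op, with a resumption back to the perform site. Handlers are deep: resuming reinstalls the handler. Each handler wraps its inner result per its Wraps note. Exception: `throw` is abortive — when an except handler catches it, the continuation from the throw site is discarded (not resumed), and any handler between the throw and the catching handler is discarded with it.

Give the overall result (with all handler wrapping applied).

Answer: ([11, 729], 9)

Working:
get @ H2 ⇒ 9
emit(11) @ H1 ⇒ out+=11
get @ H2 ⇒ 9
H0 returns 729
H1 returns [11, 729]
H2 returns ([11, 729], 9)
= ([11, 729], 9)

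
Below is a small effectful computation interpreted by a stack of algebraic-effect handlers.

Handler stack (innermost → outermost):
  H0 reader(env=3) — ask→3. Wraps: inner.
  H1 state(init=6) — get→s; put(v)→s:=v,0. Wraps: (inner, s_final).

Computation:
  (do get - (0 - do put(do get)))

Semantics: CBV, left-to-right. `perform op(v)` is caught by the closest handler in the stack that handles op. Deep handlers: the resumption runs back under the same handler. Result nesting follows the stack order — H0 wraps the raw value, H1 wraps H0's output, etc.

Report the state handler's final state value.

Answer: 6

Step-by-step:
get @ H1 ⇒ 6
get @ H1 ⇒ 6
put(6) @ H1 ⇒ s:=6
H0 returns 6
H1 returns (6, 6)
= (6, 6)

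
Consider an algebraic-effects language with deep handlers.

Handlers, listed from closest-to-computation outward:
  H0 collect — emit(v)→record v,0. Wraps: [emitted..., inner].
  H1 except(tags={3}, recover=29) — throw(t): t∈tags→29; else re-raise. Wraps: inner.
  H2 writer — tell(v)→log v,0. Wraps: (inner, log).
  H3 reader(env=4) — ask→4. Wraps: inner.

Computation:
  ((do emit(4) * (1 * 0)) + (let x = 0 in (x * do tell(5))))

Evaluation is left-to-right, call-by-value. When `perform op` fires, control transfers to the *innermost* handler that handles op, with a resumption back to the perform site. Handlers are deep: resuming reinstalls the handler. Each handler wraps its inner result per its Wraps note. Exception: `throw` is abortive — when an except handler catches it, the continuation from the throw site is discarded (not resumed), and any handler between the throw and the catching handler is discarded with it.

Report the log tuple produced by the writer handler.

Evaluation trace:
emit(4) @ H0 ⇒ out+=4
tell(5) @ H2 ⇒ log+=5
H0 returns [4, 0]
H1 returns [4, 0]
H2 returns ([4, 0], (5))
H3 returns ([4, 0], (5))
= ([4, 0], (5))

Answer: (5)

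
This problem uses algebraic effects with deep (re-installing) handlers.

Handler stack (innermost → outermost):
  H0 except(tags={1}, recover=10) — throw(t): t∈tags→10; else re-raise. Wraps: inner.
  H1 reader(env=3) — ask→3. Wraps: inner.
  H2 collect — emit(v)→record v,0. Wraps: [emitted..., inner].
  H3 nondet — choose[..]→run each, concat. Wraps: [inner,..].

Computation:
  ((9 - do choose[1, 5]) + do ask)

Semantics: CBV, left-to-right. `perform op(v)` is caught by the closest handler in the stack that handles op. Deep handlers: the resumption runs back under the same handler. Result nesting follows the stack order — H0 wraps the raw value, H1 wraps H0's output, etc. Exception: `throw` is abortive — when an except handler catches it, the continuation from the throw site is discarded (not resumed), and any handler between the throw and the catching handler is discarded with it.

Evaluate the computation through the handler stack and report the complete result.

Answer: [[11], [7]]

Evaluation trace:
choose[1, 5] @ H3
  branch[0] choose=1:
    ask @ H1 ⇒ 3
    H0 returns 11
    H1 returns 11
    H2 returns [11]
    H3 returns [[11]]
  branch[1] choose=5:
    ask @ H1 ⇒ 3
    H0 returns 7
    H1 returns 7
    H2 returns [7]
    H3 returns [[7]]
= [[11], [7]]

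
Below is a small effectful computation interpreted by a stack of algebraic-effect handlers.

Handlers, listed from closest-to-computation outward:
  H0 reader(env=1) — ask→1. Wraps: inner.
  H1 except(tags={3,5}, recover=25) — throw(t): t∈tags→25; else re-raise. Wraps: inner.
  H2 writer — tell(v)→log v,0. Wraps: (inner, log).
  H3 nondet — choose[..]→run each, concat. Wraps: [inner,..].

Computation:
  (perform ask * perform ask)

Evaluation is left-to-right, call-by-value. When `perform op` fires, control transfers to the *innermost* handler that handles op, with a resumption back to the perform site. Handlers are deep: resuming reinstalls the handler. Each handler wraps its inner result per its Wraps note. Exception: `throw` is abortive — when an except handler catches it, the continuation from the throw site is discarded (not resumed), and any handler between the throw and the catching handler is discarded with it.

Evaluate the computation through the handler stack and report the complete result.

Answer: [(1, ())]

Evaluation trace:
ask @ H0 ⇒ 1
ask @ H0 ⇒ 1
H0 returns 1
H1 returns 1
H2 returns (1, ())
H3 returns [(1, ())]
= [(1, ())]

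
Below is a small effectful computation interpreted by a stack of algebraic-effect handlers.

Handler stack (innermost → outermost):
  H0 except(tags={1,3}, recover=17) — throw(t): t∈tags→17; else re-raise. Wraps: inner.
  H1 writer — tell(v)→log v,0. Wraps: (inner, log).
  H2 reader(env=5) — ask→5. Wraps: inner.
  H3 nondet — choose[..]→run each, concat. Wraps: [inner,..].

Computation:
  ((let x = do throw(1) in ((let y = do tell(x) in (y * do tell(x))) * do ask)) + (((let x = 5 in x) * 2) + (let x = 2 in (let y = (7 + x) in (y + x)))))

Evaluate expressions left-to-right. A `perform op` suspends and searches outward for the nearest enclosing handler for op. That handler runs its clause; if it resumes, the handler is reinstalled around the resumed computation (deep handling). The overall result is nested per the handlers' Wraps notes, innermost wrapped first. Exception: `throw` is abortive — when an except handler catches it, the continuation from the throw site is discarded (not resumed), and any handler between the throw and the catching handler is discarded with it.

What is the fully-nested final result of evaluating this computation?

Answer: [(17, ())]

Evaluation trace:
throw(1) @ H0 caught ⇒ 17
H1 returns (17, ())
H2 returns (17, ())
H3 returns [(17, ())]
= [(17, ())]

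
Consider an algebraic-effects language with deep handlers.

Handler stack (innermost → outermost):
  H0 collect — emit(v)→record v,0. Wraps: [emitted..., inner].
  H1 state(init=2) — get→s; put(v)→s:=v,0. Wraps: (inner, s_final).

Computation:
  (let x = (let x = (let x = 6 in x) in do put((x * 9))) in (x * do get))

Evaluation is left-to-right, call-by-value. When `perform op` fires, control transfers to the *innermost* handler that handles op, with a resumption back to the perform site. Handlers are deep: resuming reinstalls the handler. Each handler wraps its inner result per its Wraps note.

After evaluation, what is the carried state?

Answer: 54

Evaluation trace:
put(54) @ H1 ⇒ s:=54
get @ H1 ⇒ 54
H0 returns [0]
H1 returns ([0], 54)
= ([0], 54)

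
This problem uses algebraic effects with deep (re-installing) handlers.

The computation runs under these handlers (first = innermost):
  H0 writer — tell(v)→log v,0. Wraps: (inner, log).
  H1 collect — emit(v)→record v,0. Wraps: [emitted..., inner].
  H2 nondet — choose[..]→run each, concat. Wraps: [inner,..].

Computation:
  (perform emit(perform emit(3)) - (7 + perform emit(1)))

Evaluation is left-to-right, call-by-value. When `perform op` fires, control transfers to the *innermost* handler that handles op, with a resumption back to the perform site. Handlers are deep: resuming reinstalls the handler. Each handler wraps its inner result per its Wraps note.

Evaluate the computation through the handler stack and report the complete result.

Step-by-step:
emit(3) @ H1 ⇒ out+=3
emit(0) @ H1 ⇒ out+=0
emit(1) @ H1 ⇒ out+=1
H0 returns (-7, ())
H1 returns [3, 0, 1, (-7, ())]
H2 returns [[3, 0, 1, (-7, ())]]
= [[3, 0, 1, (-7, ())]]

Answer: [[3, 0, 1, (-7, ())]]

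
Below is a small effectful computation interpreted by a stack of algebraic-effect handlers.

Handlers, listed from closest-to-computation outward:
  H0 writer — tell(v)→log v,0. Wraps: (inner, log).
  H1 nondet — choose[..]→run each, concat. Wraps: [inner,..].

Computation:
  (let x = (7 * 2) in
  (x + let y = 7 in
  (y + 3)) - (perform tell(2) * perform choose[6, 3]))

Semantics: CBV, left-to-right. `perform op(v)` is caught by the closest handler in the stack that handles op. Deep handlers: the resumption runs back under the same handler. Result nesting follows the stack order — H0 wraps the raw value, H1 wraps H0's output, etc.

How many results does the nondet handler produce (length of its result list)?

Answer: 2

Evaluation trace:
tell(2) @ H0 ⇒ log+=2
choose[6, 3] @ H1
  branch[0] choose=6:
    H0 returns (24, (2))
    H1 returns [(24, (2))]
  branch[1] choose=3:
    H0 returns (24, (2))
    H1 returns [(24, (2))]
= [(24, (2)), (24, (2))]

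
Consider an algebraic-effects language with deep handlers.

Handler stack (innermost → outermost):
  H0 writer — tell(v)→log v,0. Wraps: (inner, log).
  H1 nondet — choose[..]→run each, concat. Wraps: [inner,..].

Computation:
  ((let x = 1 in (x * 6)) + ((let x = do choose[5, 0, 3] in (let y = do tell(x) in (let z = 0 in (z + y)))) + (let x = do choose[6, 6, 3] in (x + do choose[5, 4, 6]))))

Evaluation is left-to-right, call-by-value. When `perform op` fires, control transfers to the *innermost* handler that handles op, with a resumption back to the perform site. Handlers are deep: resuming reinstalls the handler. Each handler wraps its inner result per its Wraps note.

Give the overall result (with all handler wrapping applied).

Working:
choose[5, 0, 3] @ H1
  branch[0] choose=5:
    tell(5) @ H0 ⇒ log+=5
    choose[6, 6, 3] @ H1
      branch[0] choose=6:
        choose[5, 4, 6] @ H1
          branch[0] choose=5:
            H0 returns (17, (5))
            H1 returns [(17, (5))]
          branch[1] choose=4:
            H0 returns (16, (5))
            H1 returns [(16, (5))]
          branch[2] choose=6:
            H0 returns (18, (5))
            H1 returns [(18, (5))]
      branch[1] choose=6:
        choose[5, 4, 6] @ H1
          branch[0] choose=5:
            H0 returns (17, (5))
            H1 returns [(17, (5))]
          branch[1] choose=4:
            H0 returns (16, (5))
            H1 returns [(16, (5))]
          branch[2] choose=6:
            H0 returns (18, (5))
            H1 returns [(18, (5))]
      branch[2] choose=3:
        choose[5, 4, 6] @ H1
          branch[0] choose=5:
            H0 returns (14, (5))
            H1 returns [(14, (5))]
          branch[1] choose=4:
            H0 returns (13, (5))
            H1 returns [(13, (5))]
          branch[2] choose=6:
            H0 returns (15, (5))
            H1 returns [(15, (5))]
  branch[1] choose=0:
    tell(0) @ H0 ⇒ log+=0
    choose[6, 6, 3] @ H1
      branch[0] choose=6:
        choose[5, 4, 6] @ H1
          branch[0] choose=5:
            H0 returns (17, (0))
            H1 returns [(17, (0))]
          branch[1] choose=4:
            H0 returns (16, (0))
            H1 returns [(16, (0))]
          branch[2] choose=6:
            H0 returns (18, (0))
            H1 returns [(18, (0))]
      branch[1] choose=6:
        choose[5, 4, 6] @ H1
          branch[0] choose=5:
            H0 returns (17, (0))
            H1 returns [(17, (0))]
          branch[1] choose=4:
            H0 returns (16, (0))
            H1 returns [(16, (0))]
          branch[2] choose=6:
            H0 returns (18, (0))
            H1 returns [(18, (0))]
      branch[2] choose=3:
        choose[5, 4, 6] @ H1
          branch[0] choose=5:
            H0 returns (14, (0))
            H1 returns [(14, (0))]
          branch[1] choose=4:
            H0 returns (13, (0))
            H1 returns [(13, (0))]
          branch[2] choose=6:
            H0 returns (15, (0))
            H1 returns [(15, (0))]
  branch[2] choose=3:
    tell(3) @ H0 ⇒ log+=3
    choose[6, 6, 3] @ H1
      branch[0] choose=6:
        choose[5, 4, 6] @ H1
          branch[0] choose=5:
            H0 returns (17, (3))
            H1 returns [(17, (3))]
          branch[1] choose=4:
            H0 returns (16, (3))
            H1 returns [(16, (3))]
          branch[2] choose=6:
            H0 returns (18, (3))
            H1 returns [(18, (3))]
      branch[1] choose=6:
        choose[5, 4, 6] @ H1
          branch[0] choose=5:
            H0 returns (17, (3))
            H1 returns [(17, (3))]
          branch[1] choose=4:
            H0 returns (16, (3))
            H1 returns [(16, (3))]
          branch[2] choose=6:
            H0 returns (18, (3))
            H1 returns [(18, (3))]
      branch[2] choose=3:
        choose[5, 4, 6] @ H1
          branch[0] choose=5:
            H0 returns (14, (3))
            H1 returns [(14, (3))]
          branch[1] choose=4:
            H0 returns (13, (3))
            H1 returns [(13, (3))]
          branch[2] choose=6:
            H0 returns (15, (3))
            H1 returns [(15, (3))]
= [(17, (5)), (16, (5)), (18, (5)), (17, (5)), (16, (5)), (18, (5)), (14, (5)), (13, (5)), (15, (5)), (17, (0)), (16, (0)), (18, (0)), (17, (0)), (16, (0)), (18, (0)), (14, (0)), (13, (0)), (15, (0)), (17, (3)), (16, (3)), (18, (3)), (17, (3)), (16, (3)), (18, (3)), (14, (3)), (13, (3)), (15, (3))]

Answer: [(17, (5)), (16, (5)), (18, (5)), (17, (5)), (16, (5)), (18, (5)), (14, (5)), (13, (5)), (15, (5)), (17, (0)), (16, (0)), (18, (0)), (17, (0)), (16, (0)), (18, (0)), (14, (0)), (13, (0)), (15, (0)), (17, (3)), (16, (3)), (18, (3)), (17, (3)), (16, (3)), (18, (3)), (14, (3)), (13, (3)), (15, (3))]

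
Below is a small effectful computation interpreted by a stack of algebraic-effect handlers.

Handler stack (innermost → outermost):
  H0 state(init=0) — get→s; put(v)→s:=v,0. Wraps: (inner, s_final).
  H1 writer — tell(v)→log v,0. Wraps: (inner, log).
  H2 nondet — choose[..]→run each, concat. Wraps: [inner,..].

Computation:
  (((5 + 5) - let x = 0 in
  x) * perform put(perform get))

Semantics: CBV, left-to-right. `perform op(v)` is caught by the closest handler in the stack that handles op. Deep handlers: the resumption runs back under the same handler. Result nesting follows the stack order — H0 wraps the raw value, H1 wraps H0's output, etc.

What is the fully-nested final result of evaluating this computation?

Answer: [((0, 0), ())]

Step-by-step:
get @ H0 ⇒ 0
put(0) @ H0 ⇒ s:=0
H0 returns (0, 0)
H1 returns ((0, 0), ())
H2 returns [((0, 0), ())]
= [((0, 0), ())]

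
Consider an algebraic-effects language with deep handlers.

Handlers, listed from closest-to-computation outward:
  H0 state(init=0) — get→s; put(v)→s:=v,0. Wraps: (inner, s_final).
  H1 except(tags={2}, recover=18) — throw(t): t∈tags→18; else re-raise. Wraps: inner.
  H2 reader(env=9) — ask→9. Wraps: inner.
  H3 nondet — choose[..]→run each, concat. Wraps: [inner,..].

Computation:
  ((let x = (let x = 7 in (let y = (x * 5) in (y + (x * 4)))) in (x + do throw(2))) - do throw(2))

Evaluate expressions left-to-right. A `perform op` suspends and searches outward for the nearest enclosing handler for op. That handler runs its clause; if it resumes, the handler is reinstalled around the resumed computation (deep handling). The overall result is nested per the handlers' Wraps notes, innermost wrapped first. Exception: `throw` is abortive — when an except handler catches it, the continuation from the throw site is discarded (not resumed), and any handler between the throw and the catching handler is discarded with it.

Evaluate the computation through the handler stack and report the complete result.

Answer: [18]

Working:
throw(2) @ H1 caught ⇒ 18
H2 returns 18
H3 returns [18]
= [18]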